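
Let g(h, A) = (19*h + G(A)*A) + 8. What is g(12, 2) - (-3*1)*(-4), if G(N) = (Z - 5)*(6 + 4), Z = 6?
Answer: 244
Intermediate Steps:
G(N) = 10 (G(N) = (6 - 5)*(6 + 4) = 1*10 = 10)
g(h, A) = 8 + 10*A + 19*h (g(h, A) = (19*h + 10*A) + 8 = (10*A + 19*h) + 8 = 8 + 10*A + 19*h)
g(12, 2) - (-3*1)*(-4) = (8 + 10*2 + 19*12) - (-3*1)*(-4) = (8 + 20 + 228) - (-3)*(-4) = 256 - 1*12 = 256 - 12 = 244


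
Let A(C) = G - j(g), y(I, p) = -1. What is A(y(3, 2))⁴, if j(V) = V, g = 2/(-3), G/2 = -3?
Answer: 65536/81 ≈ 809.09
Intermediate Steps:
G = -6 (G = 2*(-3) = -6)
g = -⅔ (g = 2*(-⅓) = -⅔ ≈ -0.66667)
A(C) = -16/3 (A(C) = -6 - 1*(-⅔) = -6 + ⅔ = -16/3)
A(y(3, 2))⁴ = (-16/3)⁴ = 65536/81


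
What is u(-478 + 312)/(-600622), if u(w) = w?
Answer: 83/300311 ≈ 0.00027638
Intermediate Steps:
u(-478 + 312)/(-600622) = (-478 + 312)/(-600622) = -166*(-1/600622) = 83/300311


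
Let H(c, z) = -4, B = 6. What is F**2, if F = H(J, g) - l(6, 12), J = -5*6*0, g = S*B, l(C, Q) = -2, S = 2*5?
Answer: 4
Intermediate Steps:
S = 10
g = 60 (g = 10*6 = 60)
J = 0 (J = -30*0 = 0)
F = -2 (F = -4 - 1*(-2) = -4 + 2 = -2)
F**2 = (-2)**2 = 4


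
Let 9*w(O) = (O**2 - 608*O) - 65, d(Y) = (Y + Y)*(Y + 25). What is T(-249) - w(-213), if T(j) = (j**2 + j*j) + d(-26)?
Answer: 941678/9 ≈ 1.0463e+5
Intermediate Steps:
d(Y) = 2*Y*(25 + Y) (d(Y) = (2*Y)*(25 + Y) = 2*Y*(25 + Y))
T(j) = 52 + 2*j**2 (T(j) = (j**2 + j*j) + 2*(-26)*(25 - 26) = (j**2 + j**2) + 2*(-26)*(-1) = 2*j**2 + 52 = 52 + 2*j**2)
w(O) = -65/9 - 608*O/9 + O**2/9 (w(O) = ((O**2 - 608*O) - 65)/9 = (-65 + O**2 - 608*O)/9 = -65/9 - 608*O/9 + O**2/9)
T(-249) - w(-213) = (52 + 2*(-249)**2) - (-65/9 - 608/9*(-213) + (1/9)*(-213)**2) = (52 + 2*62001) - (-65/9 + 43168/3 + (1/9)*45369) = (52 + 124002) - (-65/9 + 43168/3 + 5041) = 124054 - 1*174808/9 = 124054 - 174808/9 = 941678/9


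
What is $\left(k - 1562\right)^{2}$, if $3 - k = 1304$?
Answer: $8196769$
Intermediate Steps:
$k = -1301$ ($k = 3 - 1304 = -1301$)
$\left(k - 1562\right)^{2} = \left(-1301 - 1562\right)^{2} = \left(-2863\right)^{2} = 8196769$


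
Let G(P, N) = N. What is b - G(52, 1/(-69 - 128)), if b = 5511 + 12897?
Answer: 3626377/197 ≈ 18408.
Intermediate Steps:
b = 18408
b - G(52, 1/(-69 - 128)) = 18408 - 1/(-69 - 128) = 18408 - 1/(-197) = 18408 - 1*(-1/197) = 18408 + 1/197 = 3626377/197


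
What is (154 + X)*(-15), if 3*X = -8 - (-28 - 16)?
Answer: -2490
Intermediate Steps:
X = 12 (X = (-8 - (-28 - 16))/3 = (-8 - 1*(-44))/3 = (-8 + 44)/3 = (⅓)*36 = 12)
(154 + X)*(-15) = (154 + 12)*(-15) = 166*(-15) = -2490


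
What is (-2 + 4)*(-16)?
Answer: -32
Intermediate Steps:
(-2 + 4)*(-16) = 2*(-16) = -32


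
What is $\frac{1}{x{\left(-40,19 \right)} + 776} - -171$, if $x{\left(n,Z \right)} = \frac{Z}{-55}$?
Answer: $\frac{7295086}{42661} \approx 171.0$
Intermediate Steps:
$x{\left(n,Z \right)} = - \frac{Z}{55}$ ($x{\left(n,Z \right)} = Z \left(- \frac{1}{55}\right) = - \frac{Z}{55}$)
$\frac{1}{x{\left(-40,19 \right)} + 776} - -171 = \frac{1}{\left(- \frac{1}{55}\right) 19 + 776} - -171 = \frac{1}{- \frac{19}{55} + 776} + 171 = \frac{1}{\frac{42661}{55}} + 171 = \frac{55}{42661} + 171 = \frac{7295086}{42661}$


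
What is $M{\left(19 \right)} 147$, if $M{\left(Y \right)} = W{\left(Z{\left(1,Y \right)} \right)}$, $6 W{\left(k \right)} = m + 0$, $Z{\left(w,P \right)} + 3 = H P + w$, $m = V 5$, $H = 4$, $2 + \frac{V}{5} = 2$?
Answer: $0$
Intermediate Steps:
$V = 0$ ($V = -10 + 5 \cdot 2 = -10 + 10 = 0$)
$m = 0$ ($m = 0 \cdot 5 = 0$)
$Z{\left(w,P \right)} = -3 + w + 4 P$ ($Z{\left(w,P \right)} = -3 + \left(4 P + w\right) = -3 + \left(w + 4 P\right) = -3 + w + 4 P$)
$W{\left(k \right)} = 0$ ($W{\left(k \right)} = \frac{0 + 0}{6} = \frac{1}{6} \cdot 0 = 0$)
$M{\left(Y \right)} = 0$
$M{\left(19 \right)} 147 = 0 \cdot 147 = 0$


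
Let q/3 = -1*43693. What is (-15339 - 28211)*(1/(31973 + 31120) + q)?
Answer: 360165787918300/63093 ≈ 5.7085e+9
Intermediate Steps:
q = -131079 (q = 3*(-1*43693) = 3*(-43693) = -131079)
(-15339 - 28211)*(1/(31973 + 31120) + q) = (-15339 - 28211)*(1/(31973 + 31120) - 131079) = -43550*(1/63093 - 131079) = -43550*(-8270167346/63093) = 360165787918300/63093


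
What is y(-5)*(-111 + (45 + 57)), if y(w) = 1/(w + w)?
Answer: 9/10 ≈ 0.90000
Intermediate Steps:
y(w) = 1/(2*w)
y(-5)*(-111 + (45 + 57)) = ((½)/(-5))*(-111 + (45 + 57)) = ((½)*(-⅕))*(-111 + 102) = -⅒*(-9) = 9/10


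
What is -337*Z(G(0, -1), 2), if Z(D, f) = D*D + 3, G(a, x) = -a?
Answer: -1011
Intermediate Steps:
Z(D, f) = 3 + D² (Z(D, f) = D² + 3 = 3 + D²)
-337*Z(G(0, -1), 2) = -337*(3 + (-1*0)²) = -337*(3 + 0²) = -337*(3 + 0) = -337*3 = -1011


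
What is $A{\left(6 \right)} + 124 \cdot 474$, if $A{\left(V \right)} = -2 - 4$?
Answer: $58770$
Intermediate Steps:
$A{\left(V \right)} = -6$ ($A{\left(V \right)} = -2 - 4 = -6$)
$A{\left(6 \right)} + 124 \cdot 474 = -6 + 124 \cdot 474 = -6 + 58776 = 58770$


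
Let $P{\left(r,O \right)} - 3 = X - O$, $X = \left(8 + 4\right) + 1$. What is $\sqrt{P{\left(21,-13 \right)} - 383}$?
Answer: $i \sqrt{354} \approx 18.815 i$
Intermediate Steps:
$X = 13$ ($X = 12 + 1 = 13$)
$P{\left(r,O \right)} = 16 - O$ ($P{\left(r,O \right)} = 3 - \left(-13 + O\right) = 16 - O$)
$\sqrt{P{\left(21,-13 \right)} - 383} = \sqrt{\left(16 - -13\right) - 383} = \sqrt{\left(16 + 13\right) - 383} = \sqrt{29 - 383} = \sqrt{-354} = i \sqrt{354}$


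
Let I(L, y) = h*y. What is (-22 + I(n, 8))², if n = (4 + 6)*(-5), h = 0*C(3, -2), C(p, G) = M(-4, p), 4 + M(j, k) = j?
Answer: 484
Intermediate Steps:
M(j, k) = -4 + j
C(p, G) = -8 (C(p, G) = -4 - 4 = -8)
h = 0 (h = 0*(-8) = 0)
n = -50 (n = 10*(-5) = -50)
I(L, y) = 0 (I(L, y) = 0*y = 0)
(-22 + I(n, 8))² = (-22 + 0)² = (-22)² = 484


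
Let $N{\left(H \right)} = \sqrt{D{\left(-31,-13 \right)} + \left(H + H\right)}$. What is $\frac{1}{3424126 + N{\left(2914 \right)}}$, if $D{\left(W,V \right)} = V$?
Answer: $\frac{3424126}{11724638858061} - \frac{\sqrt{5815}}{11724638858061} \approx 2.9204 \cdot 10^{-7}$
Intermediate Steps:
$N{\left(H \right)} = \sqrt{-13 + 2 H}$ ($N{\left(H \right)} = \sqrt{-13 + \left(H + H\right)} = \sqrt{-13 + 2 H}$)
$\frac{1}{3424126 + N{\left(2914 \right)}} = \frac{1}{3424126 + \sqrt{-13 + 2 \cdot 2914}} = \frac{1}{3424126 + \sqrt{-13 + 5828}} = \frac{1}{3424126 + \sqrt{5815}}$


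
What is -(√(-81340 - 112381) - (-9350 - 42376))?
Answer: -51726 - 11*I*√1601 ≈ -51726.0 - 440.14*I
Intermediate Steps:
-(√(-81340 - 112381) - (-9350 - 42376)) = -(√(-193721) - 1*(-51726)) = -(11*I*√1601 + 51726) = -(51726 + 11*I*√1601) = -51726 - 11*I*√1601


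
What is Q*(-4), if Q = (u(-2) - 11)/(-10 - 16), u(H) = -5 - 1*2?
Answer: -36/13 ≈ -2.7692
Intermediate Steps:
u(H) = -7 (u(H) = -5 - 2 = -7)
Q = 9/13 (Q = (-7 - 11)/(-10 - 16) = -18/(-26) = -18*(-1/26) = 9/13 ≈ 0.69231)
Q*(-4) = (9/13)*(-4) = -36/13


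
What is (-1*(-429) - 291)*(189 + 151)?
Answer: 46920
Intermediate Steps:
(-1*(-429) - 291)*(189 + 151) = (429 - 291)*340 = 138*340 = 46920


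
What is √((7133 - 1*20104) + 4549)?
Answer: I*√8422 ≈ 91.771*I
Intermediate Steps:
√((7133 - 1*20104) + 4549) = √((7133 - 20104) + 4549) = √(-12971 + 4549) = √(-8422) = I*√8422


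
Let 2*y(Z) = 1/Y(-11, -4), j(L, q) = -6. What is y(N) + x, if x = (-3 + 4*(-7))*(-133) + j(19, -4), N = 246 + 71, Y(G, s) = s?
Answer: 32935/8 ≈ 4116.9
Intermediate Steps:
N = 317
y(Z) = -⅛ (y(Z) = (½)/(-4) = (½)*(-¼) = -⅛)
x = 4117 (x = (-3 + 4*(-7))*(-133) - 6 = (-3 - 28)*(-133) - 6 = -31*(-133) - 6 = 4123 - 6 = 4117)
y(N) + x = -⅛ + 4117 = 32935/8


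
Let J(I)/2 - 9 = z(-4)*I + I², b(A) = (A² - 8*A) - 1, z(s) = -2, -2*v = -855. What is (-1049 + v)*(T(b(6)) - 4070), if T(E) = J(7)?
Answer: 2474813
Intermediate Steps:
v = 855/2 (v = -½*(-855) = 855/2 ≈ 427.50)
b(A) = -1 + A² - 8*A
J(I) = 18 - 4*I + 2*I² (J(I) = 18 + 2*(-2*I + I²) = 18 + 2*(I² - 2*I) = 18 + (-4*I + 2*I²) = 18 - 4*I + 2*I²)
T(E) = 88 (T(E) = 18 - 4*7 + 2*7² = 18 - 28 + 2*49 = 18 - 28 + 98 = 88)
(-1049 + v)*(T(b(6)) - 4070) = (-1049 + 855/2)*(88 - 4070) = -1243/2*(-3982) = 2474813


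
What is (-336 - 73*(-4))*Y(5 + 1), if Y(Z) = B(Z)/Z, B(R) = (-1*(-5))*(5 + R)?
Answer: -1210/3 ≈ -403.33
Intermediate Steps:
B(R) = 25 + 5*R (B(R) = 5*(5 + R) = 25 + 5*R)
Y(Z) = (25 + 5*Z)/Z
(-336 - 73*(-4))*Y(5 + 1) = (-336 - 73*(-4))*(5 + 25/(5 + 1)) = (-336 + 292)*(5 + 25/6) = -44*(5 + 25*(⅙)) = -44*(5 + 25/6) = -44*55/6 = -1210/3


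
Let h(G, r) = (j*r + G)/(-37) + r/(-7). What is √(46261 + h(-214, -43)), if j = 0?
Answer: 12*√21555793/259 ≈ 215.11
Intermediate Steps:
h(G, r) = -r/7 - G/37 (h(G, r) = (0*r + G)/(-37) + r/(-7) = (0 + G)*(-1/37) + r*(-⅐) = G*(-1/37) - r/7 = -G/37 - r/7 = -r/7 - G/37)
√(46261 + h(-214, -43)) = √(46261 + (-⅐*(-43) - 1/37*(-214))) = √(46261 + (43/7 + 214/37)) = √(46261 + 3089/259) = √(11984688/259) = 12*√21555793/259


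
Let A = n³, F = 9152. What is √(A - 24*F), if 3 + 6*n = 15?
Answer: 34*I*√190 ≈ 468.66*I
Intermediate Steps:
n = 2 (n = -½ + (⅙)*15 = -½ + 5/2 = 2)
A = 8 (A = 2³ = 8)
√(A - 24*F) = √(8 - 24*9152) = √(8 - 219648) = √(-219640) = 34*I*√190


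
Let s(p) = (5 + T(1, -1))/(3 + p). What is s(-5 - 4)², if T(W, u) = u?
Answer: 4/9 ≈ 0.44444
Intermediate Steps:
s(p) = 4/(3 + p) (s(p) = (5 - 1)/(3 + p) = 4/(3 + p))
s(-5 - 4)² = (4/(3 + (-5 - 4)))² = (4/(3 - 9))² = (4/(-6))² = (4*(-⅙))² = (-⅔)² = 4/9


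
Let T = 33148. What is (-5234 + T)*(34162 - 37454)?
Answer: -91892888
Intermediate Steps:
(-5234 + T)*(34162 - 37454) = (-5234 + 33148)*(34162 - 37454) = 27914*(-3292) = -91892888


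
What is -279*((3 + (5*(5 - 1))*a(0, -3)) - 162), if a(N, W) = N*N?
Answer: 44361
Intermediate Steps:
a(N, W) = N²
-279*((3 + (5*(5 - 1))*a(0, -3)) - 162) = -279*((3 + (5*(5 - 1))*0²) - 162) = -279*((3 + (5*4)*0) - 162) = -279*((3 + 20*0) - 162) = -279*((3 + 0) - 162) = -279*(3 - 162) = -279*(-159) = 44361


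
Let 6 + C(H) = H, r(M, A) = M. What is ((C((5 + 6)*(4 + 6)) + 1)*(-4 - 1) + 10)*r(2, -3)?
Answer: -1030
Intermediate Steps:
C(H) = -6 + H
((C((5 + 6)*(4 + 6)) + 1)*(-4 - 1) + 10)*r(2, -3) = (((-6 + (5 + 6)*(4 + 6)) + 1)*(-4 - 1) + 10)*2 = (((-6 + 11*10) + 1)*(-5) + 10)*2 = (((-6 + 110) + 1)*(-5) + 10)*2 = ((104 + 1)*(-5) + 10)*2 = (105*(-5) + 10)*2 = (-525 + 10)*2 = -515*2 = -1030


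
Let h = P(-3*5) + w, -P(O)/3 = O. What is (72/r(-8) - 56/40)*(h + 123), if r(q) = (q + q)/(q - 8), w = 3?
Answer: 60363/5 ≈ 12073.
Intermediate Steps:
r(q) = 2*q/(-8 + q) (r(q) = (2*q)/(-8 + q) = 2*q/(-8 + q))
P(O) = -3*O
h = 48 (h = -(-9)*5 + 3 = -3*(-15) + 3 = 45 + 3 = 48)
(72/r(-8) - 56/40)*(h + 123) = (72/((2*(-8)/(-8 - 8))) - 56/40)*(48 + 123) = (72/((2*(-8)/(-16))) - 56*1/40)*171 = (72/((2*(-8)*(-1/16))) - 7/5)*171 = (72/1 - 7/5)*171 = (72*1 - 7/5)*171 = (72 - 7/5)*171 = (353/5)*171 = 60363/5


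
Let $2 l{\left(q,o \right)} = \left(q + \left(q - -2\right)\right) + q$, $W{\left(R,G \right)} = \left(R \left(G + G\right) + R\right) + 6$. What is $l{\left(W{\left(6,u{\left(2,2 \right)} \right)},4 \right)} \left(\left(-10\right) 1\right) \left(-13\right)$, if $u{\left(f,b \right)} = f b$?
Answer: $11830$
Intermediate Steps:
$u{\left(f,b \right)} = b f$
$W{\left(R,G \right)} = 6 + R + 2 G R$ ($W{\left(R,G \right)} = \left(R 2 G + R\right) + 6 = \left(2 G R + R\right) + 6 = \left(R + 2 G R\right) + 6 = 6 + R + 2 G R$)
$l{\left(q,o \right)} = 1 + \frac{3 q}{2}$ ($l{\left(q,o \right)} = \frac{\left(q + \left(q - -2\right)\right) + q}{2} = \frac{\left(q + \left(q + 2\right)\right) + q}{2} = \frac{\left(q + \left(2 + q\right)\right) + q}{2} = \frac{\left(2 + 2 q\right) + q}{2} = \frac{2 + 3 q}{2} = 1 + \frac{3 q}{2}$)
$l{\left(W{\left(6,u{\left(2,2 \right)} \right)},4 \right)} \left(\left(-10\right) 1\right) \left(-13\right) = \left(1 + \frac{3 \left(6 + 6 + 2 \cdot 2 \cdot 2 \cdot 6\right)}{2}\right) \left(\left(-10\right) 1\right) \left(-13\right) = \left(1 + \frac{3 \left(6 + 6 + 2 \cdot 4 \cdot 6\right)}{2}\right) \left(-10\right) \left(-13\right) = \left(1 + \frac{3 \left(6 + 6 + 48\right)}{2}\right) \left(-10\right) \left(-13\right) = \left(1 + \frac{3}{2} \cdot 60\right) \left(-10\right) \left(-13\right) = \left(1 + 90\right) \left(-10\right) \left(-13\right) = 91 \left(-10\right) \left(-13\right) = \left(-910\right) \left(-13\right) = 11830$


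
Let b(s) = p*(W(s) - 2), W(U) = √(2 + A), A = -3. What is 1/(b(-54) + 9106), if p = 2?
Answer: 4551/41423204 - I/41423204 ≈ 0.00010987 - 2.4141e-8*I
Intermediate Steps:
W(U) = I (W(U) = √(2 - 3) = √(-1) = I)
b(s) = -4 + 2*I (b(s) = 2*(I - 2) = 2*(-2 + I) = -4 + 2*I)
1/(b(-54) + 9106) = 1/((-4 + 2*I) + 9106) = 1/(9102 + 2*I) = (9102 - 2*I)/82846408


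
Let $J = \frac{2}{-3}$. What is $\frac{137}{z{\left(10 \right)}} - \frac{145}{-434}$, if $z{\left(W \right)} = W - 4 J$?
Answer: $\frac{45971}{4123} \approx 11.15$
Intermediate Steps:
$J = - \frac{2}{3}$ ($J = 2 \left(- \frac{1}{3}\right) = - \frac{2}{3} \approx -0.66667$)
$z{\left(W \right)} = \frac{8}{3} + W$ ($z{\left(W \right)} = W - - \frac{8}{3} = W + \frac{8}{3} = \frac{8}{3} + W$)
$\frac{137}{z{\left(10 \right)}} - \frac{145}{-434} = \frac{137}{\frac{8}{3} + 10} - \frac{145}{-434} = \frac{137}{\frac{38}{3}} - - \frac{145}{434} = 137 \cdot \frac{3}{38} + \frac{145}{434} = \frac{411}{38} + \frac{145}{434} = \frac{45971}{4123}$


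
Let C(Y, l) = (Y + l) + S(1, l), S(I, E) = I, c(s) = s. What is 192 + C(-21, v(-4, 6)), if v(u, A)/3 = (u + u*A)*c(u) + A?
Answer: 526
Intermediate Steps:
v(u, A) = 3*A + 3*u*(u + A*u) (v(u, A) = 3*((u + u*A)*u + A) = 3*((u + A*u)*u + A) = 3*(u*(u + A*u) + A) = 3*(A + u*(u + A*u)) = 3*A + 3*u*(u + A*u))
C(Y, l) = 1 + Y + l (C(Y, l) = (Y + l) + 1 = 1 + Y + l)
192 + C(-21, v(-4, 6)) = 192 + (1 - 21 + (3*6 + 3*(-4)² + 3*6*(-4)²)) = 192 + (1 - 21 + (18 + 3*16 + 3*6*16)) = 192 + (1 - 21 + (18 + 48 + 288)) = 192 + (1 - 21 + 354) = 192 + 334 = 526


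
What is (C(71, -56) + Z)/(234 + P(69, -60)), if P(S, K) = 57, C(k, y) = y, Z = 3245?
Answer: 1063/97 ≈ 10.959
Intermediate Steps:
(C(71, -56) + Z)/(234 + P(69, -60)) = (-56 + 3245)/(234 + 57) = 3189/291 = 3189*(1/291) = 1063/97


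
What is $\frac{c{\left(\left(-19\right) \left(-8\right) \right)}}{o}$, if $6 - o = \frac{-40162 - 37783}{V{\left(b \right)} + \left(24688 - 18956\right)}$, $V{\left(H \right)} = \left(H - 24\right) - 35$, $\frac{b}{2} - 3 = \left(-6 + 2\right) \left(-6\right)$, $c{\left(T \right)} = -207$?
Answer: $- \frac{1185489}{112307} \approx -10.556$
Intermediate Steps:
$b = 54$ ($b = 6 + 2 \left(-6 + 2\right) \left(-6\right) = 6 + 2 \left(\left(-4\right) \left(-6\right)\right) = 6 + 2 \cdot 24 = 6 + 48 = 54$)
$V{\left(H \right)} = -59 + H$ ($V{\left(H \right)} = \left(-24 + H\right) - 35 = -59 + H$)
$o = \frac{112307}{5727}$ ($o = 6 - \frac{-40162 - 37783}{\left(-59 + 54\right) + \left(24688 - 18956\right)} = 6 - - \frac{77945}{-5 + 5732} = 6 - - \frac{77945}{5727} = 6 + \frac{77945}{5727} = \frac{112307}{5727} \approx 19.61$)
$\frac{c{\left(\left(-19\right) \left(-8\right) \right)}}{o} = - \frac{207}{\frac{112307}{5727}} = \left(-207\right) \frac{5727}{112307} = - \frac{1185489}{112307}$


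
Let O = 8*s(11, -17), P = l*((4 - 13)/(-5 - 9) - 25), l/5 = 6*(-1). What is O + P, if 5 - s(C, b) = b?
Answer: 6347/7 ≈ 906.71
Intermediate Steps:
s(C, b) = 5 - b
l = -30 (l = 5*(6*(-1)) = 5*(-6) = -30)
P = 5115/7 (P = -30*((4 - 13)/(-5 - 9) - 25) = -30*(-9/(-14) - 25) = -30*(-9*(-1/14) - 25) = -30*(9/14 - 25) = -30*(-341/14) = 5115/7 ≈ 730.71)
O = 176 (O = 8*(5 - 1*(-17)) = 8*(5 + 17) = 8*22 = 176)
O + P = 176 + 5115/7 = 6347/7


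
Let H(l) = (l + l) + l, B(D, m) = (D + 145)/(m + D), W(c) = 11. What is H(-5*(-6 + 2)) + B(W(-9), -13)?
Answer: -18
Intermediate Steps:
B(D, m) = (145 + D)/(D + m)
H(l) = 3*l (H(l) = 2*l + l = 3*l)
H(-5*(-6 + 2)) + B(W(-9), -13) = 3*(-5*(-6 + 2)) + (145 + 11)/(11 - 13) = 3*(-5*(-4)) + 156/(-2) = 3*20 - 1/2*156 = 60 - 78 = -18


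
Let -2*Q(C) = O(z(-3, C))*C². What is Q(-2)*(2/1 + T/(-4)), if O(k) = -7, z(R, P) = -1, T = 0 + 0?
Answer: 28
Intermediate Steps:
T = 0
Q(C) = 7*C²/2 (Q(C) = -(-7)*C²/2 = 7*C²/2)
Q(-2)*(2/1 + T/(-4)) = ((7/2)*(-2)²)*(2/1 + 0/(-4)) = ((7/2)*4)*(2*1 + 0*(-¼)) = 14*(2 + 0) = 14*2 = 28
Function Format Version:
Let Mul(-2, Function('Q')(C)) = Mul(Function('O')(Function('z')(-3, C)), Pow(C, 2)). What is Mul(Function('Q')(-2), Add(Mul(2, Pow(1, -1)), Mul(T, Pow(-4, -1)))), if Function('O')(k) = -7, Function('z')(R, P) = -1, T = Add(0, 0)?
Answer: 28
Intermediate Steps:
T = 0
Function('Q')(C) = Mul(Rational(7, 2), Pow(C, 2)) (Function('Q')(C) = Mul(Rational(-1, 2), Mul(-7, Pow(C, 2))) = Mul(Rational(7, 2), Pow(C, 2)))
Mul(Function('Q')(-2), Add(Mul(2, Pow(1, -1)), Mul(T, Pow(-4, -1)))) = Mul(Mul(Rational(7, 2), Pow(-2, 2)), Add(Mul(2, Pow(1, -1)), Mul(0, Pow(-4, -1)))) = Mul(Mul(Rational(7, 2), 4), Add(Mul(2, 1), Mul(0, Rational(-1, 4)))) = Mul(14, Add(2, 0)) = Mul(14, 2) = 28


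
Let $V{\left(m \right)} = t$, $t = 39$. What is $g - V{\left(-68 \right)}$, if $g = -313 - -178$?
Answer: $-174$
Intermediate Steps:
$V{\left(m \right)} = 39$
$g = -135$ ($g = -313 + 178 = -135$)
$g - V{\left(-68 \right)} = -135 - 39 = -174$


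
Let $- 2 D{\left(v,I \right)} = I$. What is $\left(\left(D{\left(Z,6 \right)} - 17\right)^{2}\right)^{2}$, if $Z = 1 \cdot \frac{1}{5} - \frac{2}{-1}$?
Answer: $160000$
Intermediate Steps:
$Z = \frac{11}{5}$ ($Z = 1 \cdot \frac{1}{5} - -2 = \frac{1}{5} + 2 = \frac{11}{5} \approx 2.2$)
$D{\left(v,I \right)} = - \frac{I}{2}$
$\left(\left(D{\left(Z,6 \right)} - 17\right)^{2}\right)^{2} = \left(\left(\left(- \frac{1}{2}\right) 6 - 17\right)^{2}\right)^{2} = \left(\left(-3 - 17\right)^{2}\right)^{2} = \left(\left(-20\right)^{2}\right)^{2} = 400^{2} = 160000$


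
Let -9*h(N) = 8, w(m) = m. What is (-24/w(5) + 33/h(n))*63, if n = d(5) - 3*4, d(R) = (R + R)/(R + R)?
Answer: -105651/40 ≈ -2641.3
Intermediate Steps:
d(R) = 1 (d(R) = (2*R)/((2*R)) = (2*R)*(1/(2*R)) = 1)
n = -11 (n = 1 - 3*4 = 1 - 12 = -11)
h(N) = -8/9 (h(N) = -1/9*8 = -8/9)
(-24/w(5) + 33/h(n))*63 = (-24/5 + 33/(-8/9))*63 = (-24*1/5 + 33*(-9/8))*63 = (-24/5 - 297/8)*63 = -1677/40*63 = -105651/40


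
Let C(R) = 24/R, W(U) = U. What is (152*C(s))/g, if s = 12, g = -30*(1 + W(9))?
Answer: -76/75 ≈ -1.0133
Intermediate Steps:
g = -300 (g = -30*(1 + 9) = -30*10 = -300)
(152*C(s))/g = (152*(24/12))/(-300) = (152*(24*(1/12)))*(-1/300) = (152*2)*(-1/300) = 304*(-1/300) = -76/75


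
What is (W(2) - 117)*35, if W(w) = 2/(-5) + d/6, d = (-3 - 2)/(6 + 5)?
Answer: -271369/66 ≈ -4111.6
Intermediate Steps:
d = -5/11 ≈ -0.45455
W(w) = -157/330 (W(w) = 2/(-5) - 5/11/6 = 2*(-⅕) - 5/11*⅙ = -⅖ - 5/66 = -157/330)
(W(2) - 117)*35 = (-157/330 - 117)*35 = -38767/330*35 = -271369/66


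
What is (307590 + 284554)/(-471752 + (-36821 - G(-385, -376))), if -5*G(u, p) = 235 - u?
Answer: -592144/508449 ≈ -1.1646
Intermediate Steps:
G(u, p) = -47 + u/5 (G(u, p) = -(235 - u)/5 = -47 + u/5)
(307590 + 284554)/(-471752 + (-36821 - G(-385, -376))) = (307590 + 284554)/(-471752 + (-36821 - (-47 + (⅕)*(-385)))) = 592144/(-471752 + (-36821 - (-47 - 77))) = 592144/(-471752 + (-36821 - 1*(-124))) = 592144/(-471752 + (-36821 + 124)) = 592144/(-471752 - 36697) = 592144/(-508449) = 592144*(-1/508449) = -592144/508449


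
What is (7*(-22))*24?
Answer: -3696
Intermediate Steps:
(7*(-22))*24 = -154*24 = -3696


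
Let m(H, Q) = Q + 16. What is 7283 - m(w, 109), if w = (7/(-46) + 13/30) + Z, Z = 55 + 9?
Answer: 7158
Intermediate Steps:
Z = 64
w = 22177/345 (w = (7/(-46) + 13/30) + 64 = (7*(-1/46) + 13*(1/30)) + 64 = (-7/46 + 13/30) + 64 = 97/345 + 64 = 22177/345 ≈ 64.281)
m(H, Q) = 16 + Q
7283 - m(w, 109) = 7283 - (16 + 109) = 7283 - 1*125 = 7283 - 125 = 7158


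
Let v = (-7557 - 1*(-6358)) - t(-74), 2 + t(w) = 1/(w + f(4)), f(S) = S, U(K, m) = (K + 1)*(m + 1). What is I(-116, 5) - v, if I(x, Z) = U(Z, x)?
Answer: 35489/70 ≈ 506.99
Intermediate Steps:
U(K, m) = (1 + K)*(1 + m)
t(w) = -2 + 1/(4 + w) (t(w) = -2 + 1/(w + 4) = -2 + 1/(4 + w))
I(x, Z) = 1 + Z + x + Z*x
v = -83789/70 (v = (-7557 - 1*(-6358)) - (-7 - 2*(-74))/(4 - 74) = (-7557 + 6358) - (-7 + 148)/(-70) = -1199 - (-1)*141/70 = -1199 - 1*(-141/70) = -1199 + 141/70 = -83789/70 ≈ -1197.0)
I(-116, 5) - v = (1 + 5 - 116 + 5*(-116)) - 1*(-83789/70) = (1 + 5 - 116 - 580) + 83789/70 = -690 + 83789/70 = 35489/70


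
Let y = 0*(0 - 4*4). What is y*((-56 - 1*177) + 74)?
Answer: 0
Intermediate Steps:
y = 0 (y = 0*(0 - 16) = 0*(-16) = 0)
y*((-56 - 1*177) + 74) = 0*((-56 - 1*177) + 74) = 0*((-56 - 177) + 74) = 0*(-233 + 74) = 0*(-159) = 0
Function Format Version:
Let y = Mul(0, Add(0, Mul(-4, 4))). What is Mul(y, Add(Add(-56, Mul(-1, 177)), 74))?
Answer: 0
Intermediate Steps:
y = 0 (y = Mul(0, Add(0, -16)) = Mul(0, -16) = 0)
Mul(y, Add(Add(-56, Mul(-1, 177)), 74)) = Mul(0, Add(Add(-56, Mul(-1, 177)), 74)) = Mul(0, Add(Add(-56, -177), 74)) = Mul(0, Add(-233, 74)) = Mul(0, -159) = 0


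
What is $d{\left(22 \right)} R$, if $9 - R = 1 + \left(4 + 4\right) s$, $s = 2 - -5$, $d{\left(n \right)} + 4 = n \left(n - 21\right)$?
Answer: $-864$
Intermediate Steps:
$d{\left(n \right)} = -4 + n \left(-21 + n\right)$ ($d{\left(n \right)} = -4 + n \left(n - 21\right) = -4 + n \left(-21 + n\right)$)
$s = 7$ ($s = 2 + 5 = 7$)
$R = -48$ ($R = 9 - \left(1 + \left(4 + 4\right) 7\right) = 9 - \left(1 + 8 \cdot 7\right) = 9 - \left(1 + 56\right) = 9 - 57 = -48$)
$d{\left(22 \right)} R = \left(-4 + 22^{2} - 462\right) \left(-48\right) = \left(-4 + 484 - 462\right) \left(-48\right) = 18 \left(-48\right) = -864$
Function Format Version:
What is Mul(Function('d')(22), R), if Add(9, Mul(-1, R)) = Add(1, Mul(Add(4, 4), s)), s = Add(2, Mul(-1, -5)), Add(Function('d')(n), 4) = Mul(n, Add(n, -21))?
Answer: -864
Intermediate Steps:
Function('d')(n) = Add(-4, Mul(n, Add(-21, n))) (Function('d')(n) = Add(-4, Mul(n, Add(n, -21))) = Add(-4, Mul(n, Add(-21, n))))
s = 7 (s = Add(2, 5) = 7)
R = -48 (R = Add(9, Mul(-1, Add(1, Mul(Add(4, 4), 7)))) = Add(9, Mul(-1, Add(1, Mul(8, 7)))) = Add(9, Mul(-1, Add(1, 56))) = Add(9, Mul(-1, 57)) = Add(9, -57) = -48)
Mul(Function('d')(22), R) = Mul(Add(-4, Pow(22, 2), Mul(-21, 22)), -48) = Mul(Add(-4, 484, -462), -48) = Mul(18, -48) = -864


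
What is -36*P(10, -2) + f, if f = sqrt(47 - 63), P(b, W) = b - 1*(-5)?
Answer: -540 + 4*I ≈ -540.0 + 4.0*I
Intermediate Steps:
P(b, W) = 5 + b (P(b, W) = b + 5 = 5 + b)
f = 4*I (f = sqrt(-16) = 4*I ≈ 4.0*I)
-36*P(10, -2) + f = -36*(5 + 10) + 4*I = -36*15 + 4*I = -540 + 4*I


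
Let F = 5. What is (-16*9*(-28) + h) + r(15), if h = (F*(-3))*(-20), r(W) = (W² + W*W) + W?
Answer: 4797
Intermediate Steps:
r(W) = W + 2*W² (r(W) = (W² + W²) + W = 2*W² + W = W + 2*W²)
h = 300 (h = (5*(-3))*(-20) = -15*(-20) = 300)
(-16*9*(-28) + h) + r(15) = (-16*9*(-28) + 300) + 15*(1 + 2*15) = (-144*(-28) + 300) + 15*(1 + 30) = (4032 + 300) + 15*31 = 4332 + 465 = 4797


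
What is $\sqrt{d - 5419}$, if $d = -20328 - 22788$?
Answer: $i \sqrt{48535} \approx 220.31 i$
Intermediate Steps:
$d = -43116$ ($d = -20328 - 22788 = -43116$)
$\sqrt{d - 5419} = \sqrt{-43116 - 5419} = \sqrt{-48535} = i \sqrt{48535}$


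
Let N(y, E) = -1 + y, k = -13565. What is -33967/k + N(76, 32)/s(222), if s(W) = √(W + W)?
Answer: 33967/13565 + 25*√111/74 ≈ 6.0634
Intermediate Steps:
s(W) = √2*√W (s(W) = √(2*W) = √2*√W)
-33967/k + N(76, 32)/s(222) = -33967/(-13565) + (-1 + 76)/((√2*√222)) = -33967*(-1/13565) + 75/((2*√111)) = 33967/13565 + 75*(√111/222) = 33967/13565 + 25*√111/74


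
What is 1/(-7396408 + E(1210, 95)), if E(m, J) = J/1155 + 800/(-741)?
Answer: -19019/140672302721 ≈ -1.3520e-7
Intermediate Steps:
E(m, J) = -800/741 + J/1155 (E(m, J) = J*(1/1155) + 800*(-1/741) = J/1155 - 800/741 = -800/741 + J/1155)
1/(-7396408 + E(1210, 95)) = 1/(-7396408 + (-800/741 + (1/1155)*95)) = 1/(-7396408 + (-800/741 + 19/231)) = 1/(-7396408 - 18969/19019) = 1/(-140672302721/19019) = -19019/140672302721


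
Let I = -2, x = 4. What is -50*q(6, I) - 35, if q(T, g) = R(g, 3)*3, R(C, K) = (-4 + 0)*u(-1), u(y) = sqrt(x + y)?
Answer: -35 + 600*sqrt(3) ≈ 1004.2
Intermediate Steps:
u(y) = sqrt(4 + y)
R(C, K) = -4*sqrt(3) (R(C, K) = (-4 + 0)*sqrt(4 - 1) = -4*sqrt(3))
q(T, g) = -12*sqrt(3) (q(T, g) = -4*sqrt(3)*3 = -12*sqrt(3))
-50*q(6, I) - 35 = -(-600)*sqrt(3) - 35 = 600*sqrt(3) - 35 = -35 + 600*sqrt(3)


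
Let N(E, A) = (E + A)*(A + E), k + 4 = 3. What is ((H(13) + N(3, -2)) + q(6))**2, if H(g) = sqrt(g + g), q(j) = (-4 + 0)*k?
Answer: (5 + sqrt(26))**2 ≈ 101.99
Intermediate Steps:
k = -1 (k = -4 + 3 = -1)
q(j) = 4 (q(j) = (-4 + 0)*(-1) = -4*(-1) = 4)
N(E, A) = (A + E)**2 (N(E, A) = (A + E)*(A + E) = (A + E)**2)
H(g) = sqrt(2)*sqrt(g) (H(g) = sqrt(2*g) = sqrt(2)*sqrt(g))
((H(13) + N(3, -2)) + q(6))**2 = ((sqrt(2)*sqrt(13) + (-2 + 3)**2) + 4)**2 = ((sqrt(26) + 1**2) + 4)**2 = ((sqrt(26) + 1) + 4)**2 = ((1 + sqrt(26)) + 4)**2 = (5 + sqrt(26))**2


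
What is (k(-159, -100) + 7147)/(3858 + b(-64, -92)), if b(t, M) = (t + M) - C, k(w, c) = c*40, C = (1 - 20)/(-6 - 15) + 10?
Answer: 66087/77513 ≈ 0.85259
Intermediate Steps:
C = 229/21 (C = -19/(-21) + 10 = -19*(-1/21) + 10 = 19/21 + 10 = 229/21 ≈ 10.905)
k(w, c) = 40*c
b(t, M) = -229/21 + M + t (b(t, M) = (t + M) - 1*229/21 = (M + t) - 229/21 = -229/21 + M + t)
(k(-159, -100) + 7147)/(3858 + b(-64, -92)) = (40*(-100) + 7147)/(3858 + (-229/21 - 92 - 64)) = (-4000 + 7147)/(3858 - 3505/21) = 3147/(77513/21) = 3147*(21/77513) = 66087/77513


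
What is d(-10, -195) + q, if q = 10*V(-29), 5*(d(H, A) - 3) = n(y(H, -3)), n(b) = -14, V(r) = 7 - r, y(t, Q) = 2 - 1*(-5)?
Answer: 1801/5 ≈ 360.20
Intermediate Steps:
y(t, Q) = 7 (y(t, Q) = 2 + 5 = 7)
d(H, A) = ⅕ (d(H, A) = 3 + (⅕)*(-14) = 3 - 14/5 = ⅕)
q = 360 (q = 10*(7 - 1*(-29)) = 10*(7 + 29) = 10*36 = 360)
d(-10, -195) + q = ⅕ + 360 = 1801/5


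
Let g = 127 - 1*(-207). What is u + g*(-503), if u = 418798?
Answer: 250796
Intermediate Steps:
g = 334 (g = 127 + 207 = 334)
u + g*(-503) = 418798 + 334*(-503) = 418798 - 168002 = 250796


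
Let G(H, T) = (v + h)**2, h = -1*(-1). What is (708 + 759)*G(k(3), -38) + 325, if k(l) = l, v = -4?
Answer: 13528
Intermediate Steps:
h = 1
G(H, T) = 9 (G(H, T) = (-4 + 1)**2 = (-3)**2 = 9)
(708 + 759)*G(k(3), -38) + 325 = (708 + 759)*9 + 325 = 1467*9 + 325 = 13203 + 325 = 13528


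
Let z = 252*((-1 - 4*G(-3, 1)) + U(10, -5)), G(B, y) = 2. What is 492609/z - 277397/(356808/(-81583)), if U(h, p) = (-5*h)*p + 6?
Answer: 1003427512379/15818488 ≈ 63434.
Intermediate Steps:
U(h, p) = 6 - 5*h*p (U(h, p) = -5*h*p + 6 = 6 - 5*h*p)
z = 62244 (z = 252*((-1 - 4*2) + (6 - 5*10*(-5))) = 252*((-1 - 8) + (6 + 250)) = 252*(-9 + 256) = 252*247 = 62244)
492609/z - 277397/(356808/(-81583)) = 492609/62244 - 277397/(356808/(-81583)) = 492609*(1/62244) - 277397/(356808*(-1/81583)) = 12631/1596 - 277397/(-356808/81583) = 12631/1596 - 277397*(-81583/356808) = 12631/1596 + 22630879451/356808 = 1003427512379/15818488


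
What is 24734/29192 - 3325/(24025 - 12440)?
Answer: 2706857/4831276 ≈ 0.56028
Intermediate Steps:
24734/29192 - 3325/(24025 - 12440) = 24734*(1/29192) - 3325/11585 = 12367/14596 - 3325*1/11585 = 12367/14596 - 95/331 = 2706857/4831276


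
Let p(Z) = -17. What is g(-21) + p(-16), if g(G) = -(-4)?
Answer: -13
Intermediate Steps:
g(G) = 4 (g(G) = -1*(-4) = 4)
g(-21) + p(-16) = 4 - 17 = -13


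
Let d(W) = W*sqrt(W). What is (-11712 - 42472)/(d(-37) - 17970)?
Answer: 973686480/322971553 - 2004808*I*sqrt(37)/322971553 ≈ 3.0148 - 0.037758*I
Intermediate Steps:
d(W) = W**(3/2)
(-11712 - 42472)/(d(-37) - 17970) = (-11712 - 42472)/((-37)**(3/2) - 17970) = -54184/(-37*I*sqrt(37) - 17970) = -54184/(-17970 - 37*I*sqrt(37))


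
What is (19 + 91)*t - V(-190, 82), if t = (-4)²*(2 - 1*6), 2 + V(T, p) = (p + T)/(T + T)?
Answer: -668637/95 ≈ -7038.3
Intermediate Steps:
V(T, p) = -2 + (T + p)/(2*T) (V(T, p) = -2 + (p + T)/(T + T) = -2 + (T + p)/((2*T)) = -2 + (T + p)*(1/(2*T)) = -2 + (T + p)/(2*T))
t = -64 (t = 16*(2 - 6) = 16*(-4) = -64)
(19 + 91)*t - V(-190, 82) = (19 + 91)*(-64) - (82 - 3*(-190))/(2*(-190)) = 110*(-64) - (-1)*(82 + 570)/(2*190) = -7040 - (-1)*652/(2*190) = -7040 - 1*(-163/95) = -7040 + 163/95 = -668637/95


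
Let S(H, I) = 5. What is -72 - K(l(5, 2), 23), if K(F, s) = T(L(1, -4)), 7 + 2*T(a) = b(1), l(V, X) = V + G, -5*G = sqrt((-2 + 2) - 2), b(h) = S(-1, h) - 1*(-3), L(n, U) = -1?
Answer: -145/2 ≈ -72.500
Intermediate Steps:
b(h) = 8 (b(h) = 5 - 1*(-3) = 5 + 3 = 8)
G = -I*sqrt(2)/5 (G = -sqrt((-2 + 2) - 2)/5 = -sqrt(0 - 2)/5 = -I*sqrt(2)/5 ≈ -0.28284*I)
l(V, X) = V - I*sqrt(2)/5
T(a) = 1/2 (T(a) = -7/2 + (1/2)*8 = -7/2 + 4 = 1/2)
K(F, s) = 1/2
-72 - K(l(5, 2), 23) = -72 - 1*1/2 = -72 - 1/2 = -145/2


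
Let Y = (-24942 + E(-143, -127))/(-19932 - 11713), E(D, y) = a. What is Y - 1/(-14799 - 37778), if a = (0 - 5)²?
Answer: 1310092754/1663799165 ≈ 0.78741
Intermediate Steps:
a = 25 (a = (-5)² = 25)
E(D, y) = 25
Y = 24917/31645 (Y = (-24942 + 25)/(-19932 - 11713) = -24917/(-31645) = -24917*(-1/31645) = 24917/31645 ≈ 0.78739)
Y - 1/(-14799 - 37778) = 24917/31645 - 1/(-14799 - 37778) = 24917/31645 - 1/(-52577) = 24917/31645 - 1*(-1/52577) = 24917/31645 + 1/52577 = 1310092754/1663799165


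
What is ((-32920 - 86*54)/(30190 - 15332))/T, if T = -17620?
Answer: 9391/65449490 ≈ 0.00014348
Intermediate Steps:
((-32920 - 86*54)/(30190 - 15332))/T = ((-32920 - 86*54)/(30190 - 15332))/(-17620) = ((-32920 - 4644)/14858)*(-1/17620) = -37564*1/14858*(-1/17620) = -18782/7429*(-1/17620) = 9391/65449490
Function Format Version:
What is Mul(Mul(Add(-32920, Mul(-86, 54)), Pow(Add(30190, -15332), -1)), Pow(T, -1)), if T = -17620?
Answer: Rational(9391, 65449490) ≈ 0.00014348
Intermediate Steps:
Mul(Mul(Add(-32920, Mul(-86, 54)), Pow(Add(30190, -15332), -1)), Pow(T, -1)) = Mul(Mul(Add(-32920, Mul(-86, 54)), Pow(Add(30190, -15332), -1)), Pow(-17620, -1)) = Mul(Mul(Add(-32920, -4644), Pow(14858, -1)), Rational(-1, 17620)) = Mul(Mul(-37564, Rational(1, 14858)), Rational(-1, 17620)) = Mul(Rational(-18782, 7429), Rational(-1, 17620)) = Rational(9391, 65449490)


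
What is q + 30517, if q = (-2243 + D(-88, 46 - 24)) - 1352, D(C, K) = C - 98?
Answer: 26736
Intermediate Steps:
D(C, K) = -98 + C
q = -3781 (q = (-2243 + (-98 - 88)) - 1352 = (-2243 - 186) - 1352 = -2429 - 1352 = -3781)
q + 30517 = -3781 + 30517 = 26736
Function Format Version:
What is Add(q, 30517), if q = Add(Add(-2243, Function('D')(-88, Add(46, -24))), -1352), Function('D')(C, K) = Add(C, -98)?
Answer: 26736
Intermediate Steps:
Function('D')(C, K) = Add(-98, C)
q = -3781 (q = Add(Add(-2243, Add(-98, -88)), -1352) = Add(Add(-2243, -186), -1352) = Add(-2429, -1352) = -3781)
Add(q, 30517) = Add(-3781, 30517) = 26736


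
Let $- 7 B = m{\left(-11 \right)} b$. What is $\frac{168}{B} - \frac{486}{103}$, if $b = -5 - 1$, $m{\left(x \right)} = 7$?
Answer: $\frac{2398}{103} \approx 23.282$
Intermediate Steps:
$b = -6$ ($b = -5 - 1 = -6$)
$B = 6$ ($B = - \frac{7 \left(-6\right)}{7} = \left(- \frac{1}{7}\right) \left(-42\right) = 6$)
$\frac{168}{B} - \frac{486}{103} = \frac{168}{6} - \frac{486}{103} = 168 \cdot \frac{1}{6} - \frac{486}{103} = 28 - \frac{486}{103} = \frac{2398}{103}$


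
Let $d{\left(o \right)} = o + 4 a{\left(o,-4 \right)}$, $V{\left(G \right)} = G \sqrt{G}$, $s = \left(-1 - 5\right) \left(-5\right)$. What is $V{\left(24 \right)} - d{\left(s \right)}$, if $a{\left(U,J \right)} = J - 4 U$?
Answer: $466 + 48 \sqrt{6} \approx 583.58$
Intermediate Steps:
$s = 30$ ($s = \left(-6\right) \left(-5\right) = 30$)
$V{\left(G \right)} = G^{\frac{3}{2}}$
$d{\left(o \right)} = -16 - 15 o$ ($d{\left(o \right)} = o + 4 \left(-4 - 4 o\right) = o - \left(16 + 16 o\right) = -16 - 15 o$)
$V{\left(24 \right)} - d{\left(s \right)} = 24^{\frac{3}{2}} - \left(-16 - 450\right) = 48 \sqrt{6} - \left(-16 - 450\right) = 48 \sqrt{6} - -466 = 48 \sqrt{6} + 466 = 466 + 48 \sqrt{6}$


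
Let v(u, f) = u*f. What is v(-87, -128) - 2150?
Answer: 8986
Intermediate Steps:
v(u, f) = f*u
v(-87, -128) - 2150 = -128*(-87) - 2150 = 11136 - 2150 = 8986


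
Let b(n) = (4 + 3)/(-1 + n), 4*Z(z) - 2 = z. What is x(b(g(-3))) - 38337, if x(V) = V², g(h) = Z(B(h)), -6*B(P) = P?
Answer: -341897/9 ≈ -37989.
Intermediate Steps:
B(P) = -P/6
Z(z) = ½ + z/4
g(h) = ½ - h/24 (g(h) = ½ + (-h/6)/4 = ½ - h/24)
b(n) = 7/(-1 + n)
x(b(g(-3))) - 38337 = (7/(-1 + (½ - 1/24*(-3))))² - 38337 = (7/(-1 + (½ + ⅛)))² - 38337 = (7/(-1 + 5/8))² - 38337 = (7/(-3/8))² - 38337 = (7*(-8/3))² - 38337 = (-56/3)² - 38337 = 3136/9 - 38337 = -341897/9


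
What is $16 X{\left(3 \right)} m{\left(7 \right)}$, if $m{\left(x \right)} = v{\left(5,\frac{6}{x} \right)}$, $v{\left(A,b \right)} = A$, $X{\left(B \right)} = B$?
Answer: $240$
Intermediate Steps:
$m{\left(x \right)} = 5$
$16 X{\left(3 \right)} m{\left(7 \right)} = 16 \cdot 3 \cdot 5 = 48 \cdot 5 = 240$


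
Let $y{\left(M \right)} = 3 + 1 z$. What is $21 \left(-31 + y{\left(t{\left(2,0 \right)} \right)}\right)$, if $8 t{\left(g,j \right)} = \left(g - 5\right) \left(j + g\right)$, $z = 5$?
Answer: $-483$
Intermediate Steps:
$t{\left(g,j \right)} = \frac{\left(-5 + g\right) \left(g + j\right)}{8}$ ($t{\left(g,j \right)} = \frac{\left(g - 5\right) \left(j + g\right)}{8} = \frac{\left(-5 + g\right) \left(g + j\right)}{8}$)
$y{\left(M \right)} = 8$ ($y{\left(M \right)} = 3 + 1 \cdot 5 = 3 + 5 = 8$)
$21 \left(-31 + y{\left(t{\left(2,0 \right)} \right)}\right) = 21 \left(-31 + 8\right) = 21 \left(-23\right) = -483$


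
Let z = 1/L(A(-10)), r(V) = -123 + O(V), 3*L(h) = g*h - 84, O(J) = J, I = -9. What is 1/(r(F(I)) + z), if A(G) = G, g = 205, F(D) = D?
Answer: -2134/281691 ≈ -0.0075757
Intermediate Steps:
L(h) = -28 + 205*h/3 (L(h) = (205*h - 84)/3 = (-84 + 205*h)/3 = -28 + 205*h/3)
r(V) = -123 + V
z = -3/2134 (z = 1/(-28 + (205/3)*(-10)) = 1/(-28 - 2050/3) = 1/(-2134/3) = -3/2134 ≈ -0.0014058)
1/(r(F(I)) + z) = 1/((-123 - 9) - 3/2134) = 1/(-132 - 3/2134) = 1/(-281691/2134) = -2134/281691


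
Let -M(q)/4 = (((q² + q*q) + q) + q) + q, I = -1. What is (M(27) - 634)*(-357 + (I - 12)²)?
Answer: 1276520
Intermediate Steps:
M(q) = -12*q - 8*q² (M(q) = -4*((((q² + q*q) + q) + q) + q) = -4*((((q² + q²) + q) + q) + q) = -4*(((2*q² + q) + q) + q) = -4*(((q + 2*q²) + q) + q) = -4*((2*q + 2*q²) + q) = -4*(2*q² + 3*q) = -12*q - 8*q²)
(M(27) - 634)*(-357 + (I - 12)²) = (-4*27*(3 + 2*27) - 634)*(-357 + (-1 - 12)²) = (-4*27*(3 + 54) - 634)*(-357 + (-13)²) = (-4*27*57 - 634)*(-357 + 169) = (-6156 - 634)*(-188) = -6790*(-188) = 1276520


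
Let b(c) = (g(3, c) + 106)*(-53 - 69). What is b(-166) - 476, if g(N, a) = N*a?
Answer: 47348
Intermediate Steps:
b(c) = -12932 - 366*c (b(c) = (3*c + 106)*(-53 - 69) = (106 + 3*c)*(-122) = -12932 - 366*c)
b(-166) - 476 = (-12932 - 366*(-166)) - 476 = (-12932 + 60756) - 476 = 47824 - 476 = 47348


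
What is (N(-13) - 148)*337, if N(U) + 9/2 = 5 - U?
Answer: -90653/2 ≈ -45327.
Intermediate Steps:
N(U) = ½ - U (N(U) = -9/2 + (5 - U) = ½ - U)
(N(-13) - 148)*337 = ((½ - 1*(-13)) - 148)*337 = ((½ + 13) - 148)*337 = (27/2 - 148)*337 = -269/2*337 = -90653/2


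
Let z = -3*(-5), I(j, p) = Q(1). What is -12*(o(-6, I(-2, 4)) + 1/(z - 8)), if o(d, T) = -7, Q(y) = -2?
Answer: 576/7 ≈ 82.286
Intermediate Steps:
I(j, p) = -2
z = 15
-12*(o(-6, I(-2, 4)) + 1/(z - 8)) = -12*(-7 + 1/(15 - 8)) = -12*(-7 + 1/7) = -12*(-7 + ⅐) = -12*(-48/7) = 576/7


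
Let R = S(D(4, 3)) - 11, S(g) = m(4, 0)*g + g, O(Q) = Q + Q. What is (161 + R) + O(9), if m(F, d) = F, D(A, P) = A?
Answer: 188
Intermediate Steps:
O(Q) = 2*Q
S(g) = 5*g (S(g) = 4*g + g = 5*g)
R = 9 (R = 5*4 - 11 = 20 - 11 = 9)
(161 + R) + O(9) = (161 + 9) + 2*9 = 170 + 18 = 188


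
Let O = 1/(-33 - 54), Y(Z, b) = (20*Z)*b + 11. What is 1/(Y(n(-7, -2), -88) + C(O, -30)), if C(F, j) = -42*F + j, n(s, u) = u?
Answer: 29/101543 ≈ 0.00028559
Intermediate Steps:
Y(Z, b) = 11 + 20*Z*b (Y(Z, b) = 20*Z*b + 11 = 11 + 20*Z*b)
O = -1/87 (O = 1/(-87) = -1/87 ≈ -0.011494)
C(F, j) = j - 42*F
1/(Y(n(-7, -2), -88) + C(O, -30)) = 1/((11 + 20*(-2)*(-88)) + (-30 - 42*(-1/87))) = 1/((11 + 3520) + (-30 + 14/29)) = 1/(3531 - 856/29) = 1/(101543/29) = 29/101543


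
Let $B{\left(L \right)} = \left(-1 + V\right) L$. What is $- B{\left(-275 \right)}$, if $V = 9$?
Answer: $2200$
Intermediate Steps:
$B{\left(L \right)} = 8 L$ ($B{\left(L \right)} = \left(-1 + 9\right) L = 8 L$)
$- B{\left(-275 \right)} = - 8 \left(-275\right) = \left(-1\right) \left(-2200\right) = 2200$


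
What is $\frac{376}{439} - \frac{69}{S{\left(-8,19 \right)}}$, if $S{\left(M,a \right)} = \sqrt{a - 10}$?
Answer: $- \frac{9721}{439} \approx -22.143$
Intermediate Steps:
$S{\left(M,a \right)} = \sqrt{-10 + a}$
$\frac{376}{439} - \frac{69}{S{\left(-8,19 \right)}} = \frac{376}{439} - \frac{69}{\sqrt{-10 + 19}} = 376 \cdot \frac{1}{439} - \frac{69}{\sqrt{9}} = \frac{376}{439} - \frac{69}{3} = \frac{376}{439} - 23 = - \frac{9721}{439}$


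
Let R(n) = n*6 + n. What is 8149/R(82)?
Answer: 8149/574 ≈ 14.197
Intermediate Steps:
R(n) = 7*n (R(n) = 6*n + n = 7*n)
8149/R(82) = 8149/((7*82)) = 8149/574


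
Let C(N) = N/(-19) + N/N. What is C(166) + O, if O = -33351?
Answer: -633816/19 ≈ -33359.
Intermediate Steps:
C(N) = 1 - N/19 (C(N) = N*(-1/19) + 1 = -N/19 + 1 = 1 - N/19)
C(166) + O = (1 - 1/19*166) - 33351 = (1 - 166/19) - 33351 = -147/19 - 33351 = -633816/19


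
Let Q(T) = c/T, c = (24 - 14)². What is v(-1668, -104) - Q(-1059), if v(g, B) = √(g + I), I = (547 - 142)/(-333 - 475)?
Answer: 100/1059 + I*√272326098/404 ≈ 0.094429 + 40.847*I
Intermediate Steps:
I = -405/808 (I = 405/(-808) = 405*(-1/808) = -405/808 ≈ -0.50124)
c = 100 (c = 10² = 100)
v(g, B) = √(-405/808 + g) (v(g, B) = √(g - 405/808) = √(-405/808 + g))
Q(T) = 100/T
v(-1668, -104) - Q(-1059) = √(-81810 + 163216*(-1668))/404 - 100/(-1059) = √(-81810 - 272244288)/404 - 100*(-1)/1059 = √(-272326098)/404 - 1*(-100/1059) = (I*√272326098)/404 + 100/1059 = I*√272326098/404 + 100/1059 = 100/1059 + I*√272326098/404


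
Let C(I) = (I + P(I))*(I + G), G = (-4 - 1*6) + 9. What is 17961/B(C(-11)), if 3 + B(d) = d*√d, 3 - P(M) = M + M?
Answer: 5987*I/(-I + 112*√42) ≈ -0.011364 + 8.2483*I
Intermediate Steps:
P(M) = 3 - 2*M (P(M) = 3 - (M + M) = 3 - 2*M)
G = -1 (G = (-4 - 6) + 9 = -10 + 9 = -1)
C(I) = (-1 + I)*(3 - I) (C(I) = (I + (3 - 2*I))*(I - 1) = (3 - I)*(-1 + I) = (-1 + I)*(3 - I))
B(d) = -3 + d^(3/2) (B(d) = -3 + d*√d = -3 + d^(3/2))
17961/B(C(-11)) = 17961/(-3 + (-3 - 1*(-11)² + 4*(-11))^(3/2)) = 17961/(-3 + (-3 - 1*121 - 44)^(3/2)) = 17961/(-3 + (-3 - 121 - 44)^(3/2)) = 17961/(-3 + (-168)^(3/2)) = 17961/(-3 - 336*I*√42)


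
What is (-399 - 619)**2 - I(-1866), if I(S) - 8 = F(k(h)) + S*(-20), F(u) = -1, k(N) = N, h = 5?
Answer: 998997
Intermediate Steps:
I(S) = 7 - 20*S (I(S) = 8 + (-1 + S*(-20)) = 8 + (-1 - 20*S) = 7 - 20*S)
(-399 - 619)**2 - I(-1866) = (-399 - 619)**2 - (7 - 20*(-1866)) = (-1018)**2 - (7 + 37320) = 1036324 - 1*37327 = 1036324 - 37327 = 998997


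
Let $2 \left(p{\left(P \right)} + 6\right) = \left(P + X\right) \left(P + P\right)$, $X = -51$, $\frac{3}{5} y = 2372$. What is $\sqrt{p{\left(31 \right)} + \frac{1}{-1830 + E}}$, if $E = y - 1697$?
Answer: $\frac{i \sqrt{1024032629}}{1279} \approx 25.02 i$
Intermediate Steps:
$y = \frac{11860}{3}$ ($y = \frac{5}{3} \cdot 2372 = \frac{11860}{3} \approx 3953.3$)
$E = \frac{6769}{3}$ ($E = \frac{11860}{3} - 1697 = \frac{6769}{3} \approx 2256.3$)
$p{\left(P \right)} = -6 + P \left(-51 + P\right)$ ($p{\left(P \right)} = -6 + \frac{\left(P - 51\right) \left(P + P\right)}{2} = -6 + \frac{\left(-51 + P\right) 2 P}{2} = -6 + \frac{2 P \left(-51 + P\right)}{2} = -6 + P \left(-51 + P\right)$)
$\sqrt{p{\left(31 \right)} + \frac{1}{-1830 + E}} = \sqrt{\left(-6 + 31^{2} - 1581\right) + \frac{1}{-1830 + \frac{6769}{3}}} = \sqrt{\left(-6 + 961 - 1581\right) + \frac{1}{\frac{1279}{3}}} = \sqrt{-626 + \frac{3}{1279}} = \sqrt{- \frac{800651}{1279}} = \frac{i \sqrt{1024032629}}{1279}$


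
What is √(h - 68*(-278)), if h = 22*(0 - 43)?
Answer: √17958 ≈ 134.01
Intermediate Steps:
h = -946 (h = 22*(-43) = -946)
√(h - 68*(-278)) = √(-946 - 68*(-278)) = √(-946 + 18904) = √17958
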